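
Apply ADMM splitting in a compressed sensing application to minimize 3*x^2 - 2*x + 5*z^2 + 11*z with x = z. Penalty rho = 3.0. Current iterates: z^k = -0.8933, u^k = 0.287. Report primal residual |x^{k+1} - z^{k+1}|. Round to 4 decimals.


ADMM iteration with rho = 3.0, z^k = -0.8933, u^k = 0.287
Step 1: x-update.
Minimize 3*x^2 - 2*x + (3.0/2)*(x + 0.8933 + 0.287)^2
FOC: (2*3 + 3.0)*x = 2 + 3.0*(-0.8933 - 0.287)
x^{k+1} = -0.1712
Step 2: z-update.
Minimize 5*z^2 + 11*z + (3.0/2)*(-0.1712 - z + 0.287)^2
FOC: (2*5 + 3.0)*z = -11 + 3.0*(-0.1712 + 0.287)
z^{k+1} = -0.8194
Step 3: u-update.
u^{k+1} = 0.287 - 0.1712 + 0.8194 = 0.9352
Step 4: Primal residual = |-0.1712 + 0.8194| = 0.6482


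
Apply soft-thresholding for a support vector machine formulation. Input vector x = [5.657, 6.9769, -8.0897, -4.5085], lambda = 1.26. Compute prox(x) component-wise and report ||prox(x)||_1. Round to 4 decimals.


Soft-thresholding with lambda = 1.26:
prox(5.657) = sign(5.657)*max(|5.657| - 1.26, 0) = 4.397
prox(6.9769) = sign(6.9769)*max(|6.9769| - 1.26, 0) = 5.7169
prox(-8.0897) = sign(-8.0897)*max(|-8.0897| - 1.26, 0) = -6.8297
prox(-4.5085) = sign(-4.5085)*max(|-4.5085| - 1.26, 0) = -3.2485
prox(x) = [4.397, 5.7169, -6.8297, -3.2485]
||prox(x)||_1 = 4.397 + 5.7169 + 6.8297 + 3.2485 = 20.1921


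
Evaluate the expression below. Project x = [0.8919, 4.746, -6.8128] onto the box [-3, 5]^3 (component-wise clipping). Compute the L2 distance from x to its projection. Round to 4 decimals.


Project each component onto [-3, 5].
clip(0.8919) = 0.8919, clip(4.746) = 4.746, clip(-6.8128) = -3.0
Projection = [0.8919, 4.746, -3.0]
Squared diffs: [0.0, 0.0, 14.5374]
Distance = sqrt(14.5374) = 3.8128


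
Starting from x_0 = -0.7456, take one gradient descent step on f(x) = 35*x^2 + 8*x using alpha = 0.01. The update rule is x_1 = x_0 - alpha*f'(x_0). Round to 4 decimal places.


We compute the gradient at x_0 and apply the update.
f'(x) = 70*x + 8
f'(-0.7456) = 70*-0.7456 + 8 = -44.192
x_1 = -0.7456 - 0.01*-44.192 = -0.3037


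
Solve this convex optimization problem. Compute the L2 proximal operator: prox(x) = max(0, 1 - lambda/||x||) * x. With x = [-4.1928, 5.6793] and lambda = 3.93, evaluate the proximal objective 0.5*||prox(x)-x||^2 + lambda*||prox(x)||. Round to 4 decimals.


Step 1: Compute ||x||.
||x|| = 7.0593
Step 2: Compute scaling factor.
scale = max(0, 1 - 3.93/7.0593) = 0.4433
Step 3: prox(x) = [-1.8586, 2.5176]
||prox(x)|| = 3.1293
Step 4: Proximal objective.
0.5*||prox-x||^2 = 7.7225
lambda*||prox|| = 12.2981
Total = 20.0207


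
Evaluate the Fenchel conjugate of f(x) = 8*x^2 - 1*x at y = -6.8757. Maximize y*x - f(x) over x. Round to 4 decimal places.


f*(y) = sup_x {y*x - a*x^2 - b*x} = sup_x {(y-b)*x - a*x^2}
FOC: (y - b) - 2a*x = 0 => x* = (y - b)/(2a)
x* = (-6.8757 + 1)/(2*8) = -0.3672
f*(-6.8757) = (y-b)^2/(4a) = (-6.8757 + 1)^2/(4*8)
= 34.5239/32 = 1.0789


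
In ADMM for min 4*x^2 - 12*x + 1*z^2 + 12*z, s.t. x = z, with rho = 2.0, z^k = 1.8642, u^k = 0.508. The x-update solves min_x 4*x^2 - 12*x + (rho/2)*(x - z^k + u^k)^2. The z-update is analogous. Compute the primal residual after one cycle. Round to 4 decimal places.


ADMM iteration with rho = 2.0, z^k = 1.8642, u^k = 0.508
Step 1: x-update.
Minimize 4*x^2 - 12*x + (2.0/2)*(x - 1.8642 + 0.508)^2
FOC: (2*4 + 2.0)*x = 12 + 2.0*(1.8642 - 0.508)
x^{k+1} = 1.4712
Step 2: z-update.
Minimize 1*z^2 + 12*z + (2.0/2)*(1.4712 - z + 0.508)^2
FOC: (2*1 + 2.0)*z = -12 + 2.0*(1.4712 + 0.508)
z^{k+1} = -2.0104
Step 3: u-update.
u^{k+1} = 0.508 + 1.4712 + 2.0104 = 3.9896
Step 4: Primal residual = |1.4712 + 2.0104| = 3.4816


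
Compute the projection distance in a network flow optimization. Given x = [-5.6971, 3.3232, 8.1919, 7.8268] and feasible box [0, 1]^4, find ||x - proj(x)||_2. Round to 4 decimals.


Project each component onto [0, 1].
clip(-5.6971) = 0.0, clip(3.3232) = 1.0, clip(8.1919) = 1.0, clip(7.8268) = 1.0
Projection = [0.0, 1.0, 1.0, 1.0]
Squared diffs: [32.4569, 5.3973, 51.7234, 46.6052]
Distance = sqrt(136.1828) = 11.6697


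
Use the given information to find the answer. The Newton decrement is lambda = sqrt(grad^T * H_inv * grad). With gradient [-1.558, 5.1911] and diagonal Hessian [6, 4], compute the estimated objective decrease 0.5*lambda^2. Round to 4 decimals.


Step 1: H is diagonal, so H^(-1) * g = [-0.2597, 1.2978].
Step 2: g^T H^(-1) g = sum_i g_i^2 / H_ii
  = (-1.558)^2/6 + (5.1911)^2/4
  = 0.4046 + 6.7369 = 7.1414
Step 3: Objective decrease = 0.5 * g^T H^(-1) g = 3.5707


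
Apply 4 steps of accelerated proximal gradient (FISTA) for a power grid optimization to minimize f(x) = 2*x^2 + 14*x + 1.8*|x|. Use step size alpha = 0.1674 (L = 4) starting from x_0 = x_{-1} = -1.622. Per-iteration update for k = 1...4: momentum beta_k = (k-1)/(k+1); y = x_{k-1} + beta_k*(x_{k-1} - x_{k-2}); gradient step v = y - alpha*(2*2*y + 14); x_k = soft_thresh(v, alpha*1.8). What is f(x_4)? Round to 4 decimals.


FISTA on f(x) = 2*x^2 + 14*x + 1.8*|x|
L = 4, alpha = 0.1674
Iteration 1: beta = 0.0, y = -1.622 + 0.0*(-1.622 + 1.622) = -1.622
  grad(y) = 7.512, v = y - alpha*grad = -2.8795
  prox(v) = soft_thresh(-2.8795, 0.3013) = -2.5782
Iteration 2: beta = 0.3333, y = -2.5782 + 0.3333*(-2.5782 + 1.622) = -2.8969
  grad(y) = 2.4123, v = y - alpha*grad = -3.3007
  prox(v) = soft_thresh(-3.3007, 0.3013) = -2.9994
Iteration 3: beta = 0.5, y = -2.9994 + 0.5*(-2.9994 + 2.5782) = -3.21
  grad(y) = 1.1598, v = y - alpha*grad = -3.4042
  prox(v) = soft_thresh(-3.4042, 0.3013) = -3.1029
Iteration 4: beta = 0.6, y = -3.1029 + 0.6*(-3.1029 + 2.9994) = -3.1649
  grad(y) = 1.3402, v = y - alpha*grad = -3.3893
  prox(v) = soft_thresh(-3.3893, 0.3013) = -3.088
f(x_4) = 2*(-3.088)^2 + 14*(-3.088) + 1.8*|-3.088| = -18.6021


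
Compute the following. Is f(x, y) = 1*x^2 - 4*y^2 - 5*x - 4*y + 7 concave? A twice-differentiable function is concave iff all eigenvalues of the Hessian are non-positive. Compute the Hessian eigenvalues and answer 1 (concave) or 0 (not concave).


The Hessian of f(x,y) = 1*x^2 - 4*y^2 - 5*x - 4*y + 7 is:
H = [[2, 0], [0, -8]]
Trace = 2 - 8 = -6
Determinant = 2*-8 - (0)^2 = -16
Discriminant = (-6)^2 - 4*-16 = 100.0
Eigenvalues: lambda_1 = -8.0, lambda_2 = 2.0
The function is not concave.

0


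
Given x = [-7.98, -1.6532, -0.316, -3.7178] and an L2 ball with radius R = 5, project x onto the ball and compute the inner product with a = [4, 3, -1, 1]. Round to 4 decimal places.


Step 1: Compute ||x|| (intermediates to 6 decimals).
||x|| = sqrt((-7.98)^2 + (-1.6532)^2 + (-0.316)^2 + (-3.7178)^2) = 8.963
Step 2: Project.
Since ||x|| > R, scale = R/||x|| = 5/8.963 = 0.557849, proj(x) = scale * x
proj(x) = [-4.451635, -0.922236, -0.17628, -2.073971]
Step 3: Dot product.
a^T * proj(x) = 4*(-4.451635) + 3*(-0.922236) - 1*(-0.17628) + 1*(-2.073971) = -22.4709


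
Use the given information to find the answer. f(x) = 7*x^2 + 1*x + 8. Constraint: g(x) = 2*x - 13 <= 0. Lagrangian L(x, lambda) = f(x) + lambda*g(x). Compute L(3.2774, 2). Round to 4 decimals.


Step 1: Evaluate f(x).
f(3.2774) = 7*3.2774^2 + 1*3.2774 + 8 = 86.4669
Step 2: Evaluate g(x).
g(3.2774) = 2*3.2774 - 13 = -6.4452
Step 3: Compute Lagrangian.
L = 86.4669 + 2*-6.4452 = 73.5765


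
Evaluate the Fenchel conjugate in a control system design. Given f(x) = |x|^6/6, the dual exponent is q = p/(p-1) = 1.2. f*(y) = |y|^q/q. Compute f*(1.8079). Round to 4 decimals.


The conjugate exponent q satisfies 1/p + 1/q = 1.
p = 6, so q = 6/(6 - 1) = 1.2
|y|^q = 1.8079^1.2 = 2.0352
f*(1.8079) = 2.0352 / 1.2 = 1.696


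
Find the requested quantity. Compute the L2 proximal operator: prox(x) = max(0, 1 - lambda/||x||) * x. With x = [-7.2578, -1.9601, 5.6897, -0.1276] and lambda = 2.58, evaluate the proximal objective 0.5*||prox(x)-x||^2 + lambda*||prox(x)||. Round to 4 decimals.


Step 1: Compute ||x||.
||x|| = 9.429
Step 2: Compute scaling factor.
scale = max(0, 1 - 2.58/9.429) = 0.7264
Step 3: prox(x) = [-5.2719, -1.4238, 4.1329, -0.0927]
||prox(x)|| = 6.849
Step 4: Proximal objective.
0.5*||prox-x||^2 = 3.3282
lambda*||prox|| = 17.6704
Total = 20.9987


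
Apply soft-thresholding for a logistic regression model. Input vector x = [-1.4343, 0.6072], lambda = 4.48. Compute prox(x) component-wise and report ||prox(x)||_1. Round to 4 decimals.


Soft-thresholding with lambda = 4.48:
prox(-1.4343) = sign(-1.4343)*max(|-1.4343| - 4.48, 0) = 0.0
prox(0.6072) = sign(0.6072)*max(|0.6072| - 4.48, 0) = 0.0
prox(x) = [0.0, 0.0]
||prox(x)||_1 = 0.0 + 0.0 = 0.0


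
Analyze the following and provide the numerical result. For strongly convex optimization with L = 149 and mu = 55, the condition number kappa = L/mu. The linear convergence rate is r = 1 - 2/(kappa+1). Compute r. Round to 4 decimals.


Step 1: Compute the condition number.
kappa = L/mu = 149/55 = 2.7091
Step 2: Compute the convergence rate.
r = 1 - 2/(kappa + 1) = 1 - 2*mu/(L + mu) = (L - mu)/(L + mu) = 94/204 = 0.4608


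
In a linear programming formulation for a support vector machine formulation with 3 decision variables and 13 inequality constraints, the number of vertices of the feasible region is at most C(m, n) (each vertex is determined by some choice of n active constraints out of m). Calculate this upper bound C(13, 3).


Each vertex corresponds to some choice of n active constraints out of m, so the number of vertices is at most C(m, n) = m! / (n!(m-n)!).
m = 13, n = 3
Numerator: 13 * 12 * 11
Denominator: 3! = 6
C(13, 3) = 286


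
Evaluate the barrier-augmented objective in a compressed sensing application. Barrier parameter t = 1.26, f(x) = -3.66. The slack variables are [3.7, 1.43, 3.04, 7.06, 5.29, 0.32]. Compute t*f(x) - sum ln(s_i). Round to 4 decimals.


Step 1: Compute log-barrier.
ln values: [1.3083, 0.3577, 1.1119, 1.9544, 1.6658, -1.1394]
phi = -(1.3083 + 0.3577 + 1.1119 + 1.9544 + 1.6658 - 1.1394) = -5.2587
Step 2: Compute augmented objective.
t*f(x) = 1.26*-3.66 = -4.6116
Total = -4.6116 - 5.2587 = -9.8703


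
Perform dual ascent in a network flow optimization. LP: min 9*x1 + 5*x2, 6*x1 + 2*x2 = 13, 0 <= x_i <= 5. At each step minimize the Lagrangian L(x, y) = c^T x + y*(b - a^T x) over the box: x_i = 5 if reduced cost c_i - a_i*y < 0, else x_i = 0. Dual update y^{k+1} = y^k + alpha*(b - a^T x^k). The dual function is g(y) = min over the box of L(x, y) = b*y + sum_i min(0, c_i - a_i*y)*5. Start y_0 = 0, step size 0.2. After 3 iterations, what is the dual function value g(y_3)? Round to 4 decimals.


Dual ascent for LP: min 9*x1 + 5*x2, 6*x1 + 2*x2 = 13, 0 <= x_i <= 5
Step 1: y^k = 0.0, reduced costs: (9.0, 5.0)
  x^k = (0.0, 0.0), subgradient = b - a^T x = 13.0
  y^{k+1} = 0.0 + 0.2*13.0 = 2.6
Step 2: y^k = 2.6, reduced costs: (-6.6, -0.2)
  x^k = (5.0, 5.0), subgradient = b - a^T x = -27.0
  y^{k+1} = 2.6 + 0.2*-27.0 = -2.8
Step 3: y^k = -2.8, reduced costs: (25.8, 10.6)
  x^k = (0.0, 0.0), subgradient = b - a^T x = 13.0
  y^{k+1} = -2.8 + 0.2*13.0 = -0.2
Dual objective at y_3 = -0.2: reduced costs (10.2, 5.4), box minimizer x = (0.0, 0.0)
g(y_3) = b*y + (c1 - a1*y)*x1 + (c2 - a2*y)*x2 = 13*(-0.2) + 10.2*0.0 + 5.4*0.0 = -2.6 + 0.0 + 0.0 = -2.6


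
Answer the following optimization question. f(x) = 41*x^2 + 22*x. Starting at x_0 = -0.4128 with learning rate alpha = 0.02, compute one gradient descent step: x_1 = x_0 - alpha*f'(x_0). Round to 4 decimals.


We compute the gradient at x_0 and apply the update.
f'(x) = 82*x + 22
f'(-0.4128) = 82*-0.4128 + 22 = -11.8496
x_1 = -0.4128 - 0.02*-11.8496 = -0.1758


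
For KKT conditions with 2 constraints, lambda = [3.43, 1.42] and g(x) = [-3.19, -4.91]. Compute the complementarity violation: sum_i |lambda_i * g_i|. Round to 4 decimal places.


KKT complementary slackness check:
lambda_1 * g_1 = 3.43 * -3.19 = -10.9417
lambda_2 * g_2 = 1.42 * -4.91 = -6.9722
Total violation = 10.9417 + 6.9722 = 17.9139


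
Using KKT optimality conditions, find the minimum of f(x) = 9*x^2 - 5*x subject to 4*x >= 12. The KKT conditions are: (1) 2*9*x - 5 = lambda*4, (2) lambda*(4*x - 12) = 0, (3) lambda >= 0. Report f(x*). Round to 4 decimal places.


Step 1: Try lambda = 0 (constraint inactive).
x_unc = 5/(2*9) = 0.2778
Check: 4*0.2778 = 1.1112 < 12 -- violated!
Step 2: Constraint must be active: 4*x = 12
x* = 12/4 = 3.0
lambda = (2*9*3.0 - 5)/4 = 12.25
Step 3: Compute optimal value.
f(x*) = 9*3.0^2 - 5*3.0 = 66.0


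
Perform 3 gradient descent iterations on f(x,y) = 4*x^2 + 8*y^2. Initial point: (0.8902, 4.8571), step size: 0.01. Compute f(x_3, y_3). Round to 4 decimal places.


Gradient descent on f(x,y) = 4*x^2 + 8*y^2.
Starting point: (0.8902, 4.8571), alpha = 0.01
Step 1: grad_x = 2*4*0.8902 = 7.1216, grad_y = 2*8*4.8571 = 77.7136
  x_1 = 0.8902 - 0.01*7.1216 = 0.819
  y_1 = 4.8571 - 0.01*77.7136 = 4.08
Step 2: grad_x = 2*4*0.819 = 6.5519, grad_y = 2*8*4.08 = 65.2794
  x_2 = 0.819 - 0.01*6.5519 = 0.7535
  y_2 = 4.08 - 0.01*65.2794 = 3.4272
Step 3: grad_x = 2*4*0.7535 = 6.0277, grad_y = 2*8*3.4272 = 54.8347
  x_3 = 0.7535 - 0.01*6.0277 = 0.6932
  y_3 = 3.4272 - 0.01*54.8347 = 2.8788
f(0.6932, 2.8788) = 4*0.6932^2 + 8*2.8788^2 = 68.223


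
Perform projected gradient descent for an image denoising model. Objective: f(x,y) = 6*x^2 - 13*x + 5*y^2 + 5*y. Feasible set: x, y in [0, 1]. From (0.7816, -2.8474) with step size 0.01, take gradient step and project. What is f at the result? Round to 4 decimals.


Step 1: Compute gradient at (0.7816, -2.8474).
grad_x = 2*6*0.7816 - 13 = -3.6208
grad_y = 2*5*-2.8474 + 5 = -23.474
Step 2: Gradient step.
x_raw = 0.7816 - 0.01*-3.6208 = 0.8178
y_raw = -2.8474 - 0.01*-23.474 = -2.6127
Step 3: Project onto [0, 1].
x_proj = clip(0.8178) = 0.8178
y_proj = clip(-2.6127) = 0.0
Step 4: Evaluate f.
f(0.8178, 0.0) = -6.6186


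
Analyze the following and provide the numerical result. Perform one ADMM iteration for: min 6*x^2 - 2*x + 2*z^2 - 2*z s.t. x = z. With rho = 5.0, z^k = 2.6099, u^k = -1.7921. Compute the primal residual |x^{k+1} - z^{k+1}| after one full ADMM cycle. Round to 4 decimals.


ADMM iteration with rho = 5.0, z^k = 2.6099, u^k = -1.7921
Step 1: x-update.
Minimize 6*x^2 - 2*x + (5.0/2)*(x - 2.6099 - 1.7921)^2
FOC: (2*6 + 5.0)*x = 2 + 5.0*(2.6099 + 1.7921)
x^{k+1} = 1.4124
Step 2: z-update.
Minimize 2*z^2 - 2*z + (5.0/2)*(1.4124 - z - 1.7921)^2
FOC: (2*2 + 5.0)*z = 2 + 5.0*(1.4124 - 1.7921)
z^{k+1} = 0.0113
Step 3: u-update.
u^{k+1} = -1.7921 + 1.4124 - 0.0113 = -0.391
Step 4: Primal residual = |1.4124 - 0.0113| = 1.4011


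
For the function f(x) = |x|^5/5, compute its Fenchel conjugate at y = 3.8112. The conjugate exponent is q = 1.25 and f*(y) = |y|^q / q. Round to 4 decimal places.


The conjugate exponent q satisfies 1/p + 1/q = 1.
p = 5, so q = 5/(5 - 1) = 1.25
|y|^q = 3.8112^1.25 = 5.3251
f*(3.8112) = 5.3251 / 1.25 = 4.2601


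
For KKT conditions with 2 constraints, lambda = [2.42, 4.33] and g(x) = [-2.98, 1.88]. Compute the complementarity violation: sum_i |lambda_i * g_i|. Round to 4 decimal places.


KKT complementary slackness check:
lambda_1 * g_1 = 2.42 * -2.98 = -7.2116
lambda_2 * g_2 = 4.33 * 1.88 = 8.1404
Total violation = 7.2116 + 8.1404 = 15.352


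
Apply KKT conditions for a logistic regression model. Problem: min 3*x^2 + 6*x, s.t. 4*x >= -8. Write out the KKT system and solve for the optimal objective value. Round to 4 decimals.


Step 1: Try lambda = 0 (constraint inactive).
Stationarity: 2*3*x + 6 = 0
x* = -6/(2*3) = -1.0
Check constraint: 4*-1.0 = -4.0 >= -8 -- satisfied.
Step 2: Compute optimal value.
f(x*) = 3*(-1.0)^2 + 6*(-1.0) = -3.0


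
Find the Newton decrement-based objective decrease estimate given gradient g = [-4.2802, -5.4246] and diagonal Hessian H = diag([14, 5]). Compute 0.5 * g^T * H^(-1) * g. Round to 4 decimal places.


Step 1: H is diagonal, so H^(-1) * g = [-0.3057, -1.0849].
Step 2: g^T H^(-1) g = sum_i g_i^2 / H_ii
  = (-4.2802)^2/14 + (-5.4246)^2/5
  = 1.3086 + 5.8853 = 7.1938
Step 3: Objective decrease = 0.5 * g^T H^(-1) g = 3.5969


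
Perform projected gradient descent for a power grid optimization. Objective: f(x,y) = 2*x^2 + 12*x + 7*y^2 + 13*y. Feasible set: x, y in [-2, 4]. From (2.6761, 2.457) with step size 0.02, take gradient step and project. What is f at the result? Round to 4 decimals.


Step 1: Compute gradient at (2.6761, 2.457).
grad_x = 2*2*2.6761 + 12 = 22.7044
grad_y = 2*7*2.457 + 13 = 47.398
Step 2: Gradient step.
x_raw = 2.6761 - 0.02*22.7044 = 2.222
y_raw = 2.457 - 0.02*47.398 = 1.509
Step 3: Project onto [-2, 4].
x_proj = clip(2.222) = 2.222
y_proj = clip(1.509) = 1.509
Step 4: Evaluate f.
f(2.222, 1.509) = 72.0968


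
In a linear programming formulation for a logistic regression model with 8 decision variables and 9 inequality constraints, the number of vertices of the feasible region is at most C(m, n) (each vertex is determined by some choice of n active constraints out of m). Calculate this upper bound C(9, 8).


Each vertex corresponds to some choice of n active constraints out of m, so the number of vertices is at most C(m, n) = m! / (n!(m-n)!).
m = 9, n = 8
Numerator: 9 * 8 * 7 * 6 * 5 * 4 * 3 * 2
Denominator: 8! = 40320
C(9, 8) = 9


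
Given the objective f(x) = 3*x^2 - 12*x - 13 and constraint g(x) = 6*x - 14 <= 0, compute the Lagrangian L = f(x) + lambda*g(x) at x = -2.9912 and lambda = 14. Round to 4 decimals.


Step 1: Evaluate f(x).
f(-2.9912) = 3*(-2.9912)^2 - 12*(-2.9912) - 13 = 49.7362
Step 2: Evaluate g(x).
g(-2.9912) = 6*-2.9912 - 14 = -31.9472
Step 3: Compute Lagrangian.
L = 49.7362 + 14*-31.9472 = -397.5246


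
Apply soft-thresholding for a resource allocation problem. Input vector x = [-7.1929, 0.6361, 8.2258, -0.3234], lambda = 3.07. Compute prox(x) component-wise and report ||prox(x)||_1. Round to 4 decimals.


Soft-thresholding with lambda = 3.07:
prox(-7.1929) = sign(-7.1929)*max(|-7.1929| - 3.07, 0) = -4.1229
prox(0.6361) = sign(0.6361)*max(|0.6361| - 3.07, 0) = 0.0
prox(8.2258) = sign(8.2258)*max(|8.2258| - 3.07, 0) = 5.1558
prox(-0.3234) = sign(-0.3234)*max(|-0.3234| - 3.07, 0) = 0.0
prox(x) = [-4.1229, 0.0, 5.1558, 0.0]
||prox(x)||_1 = 4.1229 + 0.0 + 5.1558 + 0.0 = 9.2787


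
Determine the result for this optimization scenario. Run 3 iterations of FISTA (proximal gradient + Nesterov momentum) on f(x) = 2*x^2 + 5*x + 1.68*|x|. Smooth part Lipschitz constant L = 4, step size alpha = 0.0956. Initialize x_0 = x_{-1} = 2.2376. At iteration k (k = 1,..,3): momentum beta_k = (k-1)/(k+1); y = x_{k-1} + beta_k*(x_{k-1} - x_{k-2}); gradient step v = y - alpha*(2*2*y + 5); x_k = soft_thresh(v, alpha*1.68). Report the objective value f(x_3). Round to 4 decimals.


FISTA on f(x) = 2*x^2 + 5*x + 1.68*|x|
L = 4, alpha = 0.0956
Iteration 1: beta = 0.0, y = 2.2376 + 0.0*(2.2376 - 2.2376) = 2.2376
  grad(y) = 13.9504, v = y - alpha*grad = 0.9039
  prox(v) = soft_thresh(0.9039, 0.1606) = 0.7433
Iteration 2: beta = 0.3333, y = 0.7433 + 0.3333*(0.7433 - 2.2376) = 0.2452
  grad(y) = 5.981, v = y - alpha*grad = -0.3265
  prox(v) = soft_thresh(-0.3265, 0.1606) = -0.1659
Iteration 3: beta = 0.5, y = -0.1659 + 0.5*(-0.1659 - 0.7433) = -0.6206
  grad(y) = 2.5178, v = y - alpha*grad = -0.8613
  prox(v) = soft_thresh(-0.8613, 0.1606) = -0.7006
f(x_3) = 2*(-0.7006)^2 + 5*(-0.7006) + 1.68*|-0.7006| = -1.3443


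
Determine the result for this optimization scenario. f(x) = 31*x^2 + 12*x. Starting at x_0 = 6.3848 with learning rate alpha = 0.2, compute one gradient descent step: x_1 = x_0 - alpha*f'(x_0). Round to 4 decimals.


We compute the gradient at x_0 and apply the update.
f'(x) = 62*x + 12
f'(6.3848) = 62*6.3848 + 12 = 407.8576
x_1 = 6.3848 - 0.2*407.8576 = -75.1867


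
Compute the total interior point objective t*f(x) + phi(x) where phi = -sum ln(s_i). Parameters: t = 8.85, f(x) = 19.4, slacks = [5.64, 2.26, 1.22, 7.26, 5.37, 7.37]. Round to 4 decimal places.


Step 1: Compute log-barrier.
ln values: [1.7299, 0.8154, 0.1989, 1.9824, 1.6808, 1.9974]
phi = -(1.7299 + 0.8154 + 0.1989 + 1.9824 + 1.6808 + 1.9974) = -8.4047
Step 2: Compute augmented objective.
t*f(x) = 8.85*19.4 = 171.69
Total = 171.69 - 8.4047 = 163.2853


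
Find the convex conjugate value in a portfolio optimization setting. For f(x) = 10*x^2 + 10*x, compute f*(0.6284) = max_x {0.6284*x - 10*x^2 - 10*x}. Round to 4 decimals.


f*(y) = sup_x {y*x - a*x^2 - b*x} = sup_x {(y-b)*x - a*x^2}
FOC: (y - b) - 2a*x = 0 => x* = (y - b)/(2a)
x* = (0.6284 - 10)/(2*10) = -0.4686
f*(0.6284) = (y-b)^2/(4a) = (0.6284 - 10)^2/(4*10)
= 87.8269/40 = 2.1957


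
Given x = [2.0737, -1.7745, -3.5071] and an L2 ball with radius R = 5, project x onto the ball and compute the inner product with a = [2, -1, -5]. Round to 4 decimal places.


Step 1: Compute ||x|| (intermediates to 6 decimals).
||x|| = sqrt(2.0737^2 + (-1.7745)^2 + (-3.5071)^2) = 4.443966
Step 2: Project.
Since ||x|| <= R, proj = x (no scaling needed).
proj(x) = [2.0737, -1.7745, -3.5071]
Step 3: Dot product.
a^T * proj(x) = 2*2.0737 - 1*(-1.7745) - 5*(-3.5071) = 23.4574


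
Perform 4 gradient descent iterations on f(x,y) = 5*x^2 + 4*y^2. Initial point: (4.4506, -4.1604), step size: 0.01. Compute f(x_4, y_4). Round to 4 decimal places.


Gradient descent on f(x,y) = 5*x^2 + 4*y^2.
Starting point: (4.4506, -4.1604), alpha = 0.01
Step 1: grad_x = 2*5*4.4506 = 44.506, grad_y = 2*4*-4.1604 = -33.2832
  x_1 = 4.4506 - 0.01*44.506 = 4.0055
  y_1 = -4.1604 - 0.01*-33.2832 = -3.8276
Step 2: grad_x = 2*5*4.0055 = 40.0554, grad_y = 2*4*-3.8276 = -30.6205
  x_2 = 4.0055 - 0.01*40.0554 = 3.605
  y_2 = -3.8276 - 0.01*-30.6205 = -3.5214
Step 3: grad_x = 2*5*3.605 = 36.0499, grad_y = 2*4*-3.5214 = -28.1709
  x_3 = 3.605 - 0.01*36.0499 = 3.2445
  y_3 = -3.5214 - 0.01*-28.1709 = -3.2397
Step 4: grad_x = 2*5*3.2445 = 32.4449, grad_y = 2*4*-3.2397 = -25.9172
  x_4 = 3.2445 - 0.01*32.4449 = 2.92
  y_4 = -3.2397 - 0.01*-25.9172 = -2.9805
f(2.92, -2.9805) = 5*2.92^2 + 4*(-2.9805)^2 = 78.1662


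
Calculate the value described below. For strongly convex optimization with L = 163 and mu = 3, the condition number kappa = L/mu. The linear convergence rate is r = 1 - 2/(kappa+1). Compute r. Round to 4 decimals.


Step 1: Compute the condition number.
kappa = L/mu = 163/3 = 54.3333
Step 2: Compute the convergence rate.
r = 1 - 2/(kappa + 1) = 1 - 2*mu/(L + mu) = (L - mu)/(L + mu) = 160/166 = 0.9639


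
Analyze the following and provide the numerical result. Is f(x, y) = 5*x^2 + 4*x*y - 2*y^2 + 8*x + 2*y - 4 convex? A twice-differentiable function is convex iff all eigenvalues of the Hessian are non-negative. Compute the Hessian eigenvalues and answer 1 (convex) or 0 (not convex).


The Hessian of f(x,y) = 5*x^2 + 4*x*y - 2*y^2 + 8*x + 2*y - 4 is:
H = [[10, 4], [4, -4]]
Trace = 10 - 4 = 6
Determinant = 10*-4 - (4)^2 = -56
Discriminant = (6)^2 - 4*-56 = 260.0
Eigenvalues: lambda_1 = -5.0623, lambda_2 = 11.0623
The function is not convex.

0


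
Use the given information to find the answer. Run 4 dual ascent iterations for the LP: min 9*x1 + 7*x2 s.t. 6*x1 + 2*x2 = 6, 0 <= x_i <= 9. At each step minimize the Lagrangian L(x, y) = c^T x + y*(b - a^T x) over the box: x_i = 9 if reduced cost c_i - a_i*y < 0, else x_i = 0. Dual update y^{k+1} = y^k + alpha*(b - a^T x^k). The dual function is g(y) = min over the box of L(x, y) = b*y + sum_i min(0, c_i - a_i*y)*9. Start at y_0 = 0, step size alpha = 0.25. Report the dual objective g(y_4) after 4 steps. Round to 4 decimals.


Dual ascent for LP: min 9*x1 + 7*x2, 6*x1 + 2*x2 = 6, 0 <= x_i <= 9
Step 1: y^k = 0.0, reduced costs: (9.0, 7.0)
  x^k = (0.0, 0.0), subgradient = b - a^T x = 6.0
  y^{k+1} = 0.0 + 0.25*6.0 = 1.5
Step 2: y^k = 1.5, reduced costs: (0.0, 4.0)
  x^k = (0.0, 0.0), subgradient = b - a^T x = 6.0
  y^{k+1} = 1.5 + 0.25*6.0 = 3.0
Step 3: y^k = 3.0, reduced costs: (-9.0, 1.0)
  x^k = (9.0, 0.0), subgradient = b - a^T x = -48.0
  y^{k+1} = 3.0 + 0.25*-48.0 = -9.0
Step 4: y^k = -9.0, reduced costs: (63.0, 25.0)
  x^k = (0.0, 0.0), subgradient = b - a^T x = 6.0
  y^{k+1} = -9.0 + 0.25*6.0 = -7.5
Dual objective at y_4 = -7.5: reduced costs (54.0, 22.0), box minimizer x = (0.0, 0.0)
g(y_4) = b*y + (c1 - a1*y)*x1 + (c2 - a2*y)*x2 = 6*(-7.5) + 54.0*0.0 + 22.0*0.0 = -45.0 + 0.0 + 0.0 = -45.0


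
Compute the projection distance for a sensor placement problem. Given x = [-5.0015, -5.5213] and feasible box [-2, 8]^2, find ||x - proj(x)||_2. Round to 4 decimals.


Project each component onto [-2, 8].
clip(-5.0015) = -2.0, clip(-5.5213) = -2.0
Projection = [-2.0, -2.0]
Squared diffs: [9.009, 12.3996]
Distance = sqrt(21.4086) = 4.6269


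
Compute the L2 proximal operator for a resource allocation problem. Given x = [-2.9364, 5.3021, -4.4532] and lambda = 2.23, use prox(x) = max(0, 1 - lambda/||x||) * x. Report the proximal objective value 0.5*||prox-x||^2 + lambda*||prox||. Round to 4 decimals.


Step 1: Compute ||x||.
||x|| = 7.521
Step 2: Compute scaling factor.
scale = max(0, 1 - 2.23/7.521) = 0.7035
Step 3: prox(x) = [-2.0658, 3.73, -3.1328]
||prox(x)|| = 5.291
Step 4: Proximal objective.
0.5*||prox-x||^2 = 2.4865
lambda*||prox|| = 11.7989
Total = 14.2854


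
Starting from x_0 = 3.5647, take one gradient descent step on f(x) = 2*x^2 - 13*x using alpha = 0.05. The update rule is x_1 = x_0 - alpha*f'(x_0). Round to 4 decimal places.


We compute the gradient at x_0 and apply the update.
f'(x) = 4*x - 13
f'(3.5647) = 4*3.5647 - 13 = 1.2588
x_1 = 3.5647 - 0.05*1.2588 = 3.5018


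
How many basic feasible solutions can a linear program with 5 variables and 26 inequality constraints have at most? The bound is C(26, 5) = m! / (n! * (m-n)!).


Each vertex corresponds to some choice of n active constraints out of m, so the number of vertices is at most C(m, n) = m! / (n!(m-n)!).
m = 26, n = 5
Numerator: 26 * 25 * 24 * 23 * 22
Denominator: 5! = 120
C(26, 5) = 65780


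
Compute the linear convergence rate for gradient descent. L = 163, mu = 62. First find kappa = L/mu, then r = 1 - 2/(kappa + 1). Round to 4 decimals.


Step 1: Compute the condition number.
kappa = L/mu = 163/62 = 2.629
Step 2: Compute the convergence rate.
r = 1 - 2/(kappa + 1) = 1 - 2*mu/(L + mu) = (L - mu)/(L + mu) = 101/225 = 0.4489


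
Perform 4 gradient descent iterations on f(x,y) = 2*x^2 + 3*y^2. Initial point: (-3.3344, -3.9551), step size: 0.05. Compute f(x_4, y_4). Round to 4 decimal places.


Gradient descent on f(x,y) = 2*x^2 + 3*y^2.
Starting point: (-3.3344, -3.9551), alpha = 0.05
Step 1: grad_x = 2*2*-3.3344 = -13.3376, grad_y = 2*3*-3.9551 = -23.7306
  x_1 = -3.3344 - 0.05*-13.3376 = -2.6675
  y_1 = -3.9551 - 0.05*-23.7306 = -2.7686
Step 2: grad_x = 2*2*-2.6675 = -10.6701, grad_y = 2*3*-2.7686 = -16.6114
  x_2 = -2.6675 - 0.05*-10.6701 = -2.134
  y_2 = -2.7686 - 0.05*-16.6114 = -1.938
Step 3: grad_x = 2*2*-2.134 = -8.5361, grad_y = 2*3*-1.938 = -11.628
  x_3 = -2.134 - 0.05*-8.5361 = -1.7072
  y_3 = -1.938 - 0.05*-11.628 = -1.3566
Step 4: grad_x = 2*2*-1.7072 = -6.8289, grad_y = 2*3*-1.3566 = -8.1396
  x_4 = -1.7072 - 0.05*-6.8289 = -1.3658
  y_4 = -1.3566 - 0.05*-8.1396 = -0.9496
f(-1.3658, -0.9496) = 2*(-1.3658)^2 + 3*(-0.9496)^2 = 6.436


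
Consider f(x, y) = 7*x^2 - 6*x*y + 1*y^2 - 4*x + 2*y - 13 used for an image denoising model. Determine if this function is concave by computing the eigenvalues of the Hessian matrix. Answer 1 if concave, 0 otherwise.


The Hessian of f(x,y) = 7*x^2 - 6*x*y + 1*y^2 - 4*x + 2*y - 13 is:
H = [[14, -6], [-6, 2]]
Trace = 14 + 2 = 16
Determinant = 14*2 - (-6)^2 = -8
Discriminant = (16)^2 - 4*-8 = 288.0
Eigenvalues: lambda_1 = -0.4853, lambda_2 = 16.4853
The function is not concave.

0


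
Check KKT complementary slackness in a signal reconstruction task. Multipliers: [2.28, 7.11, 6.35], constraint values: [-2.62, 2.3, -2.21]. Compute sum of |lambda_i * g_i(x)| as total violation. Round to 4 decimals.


KKT complementary slackness check:
lambda_1 * g_1 = 2.28 * -2.62 = -5.9736
lambda_2 * g_2 = 7.11 * 2.3 = 16.353
lambda_3 * g_3 = 6.35 * -2.21 = -14.0335
Total violation = 5.9736 + 16.353 + 14.0335 = 36.3601


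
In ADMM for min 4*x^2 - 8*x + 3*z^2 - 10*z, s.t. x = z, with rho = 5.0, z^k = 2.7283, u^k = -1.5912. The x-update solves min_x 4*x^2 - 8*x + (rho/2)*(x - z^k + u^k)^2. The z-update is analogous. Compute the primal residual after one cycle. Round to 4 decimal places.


ADMM iteration with rho = 5.0, z^k = 2.7283, u^k = -1.5912
Step 1: x-update.
Minimize 4*x^2 - 8*x + (5.0/2)*(x - 2.7283 - 1.5912)^2
FOC: (2*4 + 5.0)*x = 8 + 5.0*(2.7283 + 1.5912)
x^{k+1} = 2.2767
Step 2: z-update.
Minimize 3*z^2 - 10*z + (5.0/2)*(2.2767 - z - 1.5912)^2
FOC: (2*3 + 5.0)*z = 10 + 5.0*(2.2767 - 1.5912)
z^{k+1} = 1.2207
Step 3: u-update.
u^{k+1} = -1.5912 + 2.2767 - 1.2207 = -0.5352
Step 4: Primal residual = |2.2767 - 1.2207| = 1.056


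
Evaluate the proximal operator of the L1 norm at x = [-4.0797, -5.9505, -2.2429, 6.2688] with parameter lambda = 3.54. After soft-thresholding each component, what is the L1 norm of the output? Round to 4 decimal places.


Soft-thresholding with lambda = 3.54:
prox(-4.0797) = sign(-4.0797)*max(|-4.0797| - 3.54, 0) = -0.5397
prox(-5.9505) = sign(-5.9505)*max(|-5.9505| - 3.54, 0) = -2.4105
prox(-2.2429) = sign(-2.2429)*max(|-2.2429| - 3.54, 0) = 0.0
prox(6.2688) = sign(6.2688)*max(|6.2688| - 3.54, 0) = 2.7288
prox(x) = [-0.5397, -2.4105, 0.0, 2.7288]
||prox(x)||_1 = 0.5397 + 2.4105 + 0.0 + 2.7288 = 5.679


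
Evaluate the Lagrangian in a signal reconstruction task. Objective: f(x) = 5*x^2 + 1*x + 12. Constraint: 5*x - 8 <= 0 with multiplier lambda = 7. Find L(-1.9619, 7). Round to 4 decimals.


Step 1: Evaluate f(x).
f(-1.9619) = 5*(-1.9619)^2 + 1*(-1.9619) + 12 = 29.2834
Step 2: Evaluate g(x).
g(-1.9619) = 5*-1.9619 - 8 = -17.8095
Step 3: Compute Lagrangian.
L = 29.2834 + 7*-17.8095 = -95.3831


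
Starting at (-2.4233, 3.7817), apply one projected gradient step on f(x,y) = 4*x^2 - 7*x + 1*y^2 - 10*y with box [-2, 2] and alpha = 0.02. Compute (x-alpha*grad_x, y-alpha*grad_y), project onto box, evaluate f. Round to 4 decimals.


Step 1: Compute gradient at (-2.4233, 3.7817).
grad_x = 2*4*-2.4233 - 7 = -26.3864
grad_y = 2*1*3.7817 - 10 = -2.4366
Step 2: Gradient step.
x_raw = -2.4233 - 0.02*-26.3864 = -1.8956
y_raw = 3.7817 - 0.02*-2.4366 = 3.8304
Step 3: Project onto [-2, 2].
x_proj = clip(-1.8956) = -1.8956
y_proj = clip(3.8304) = 2.0
Step 4: Evaluate f.
f(-1.8956, 2.0) = 11.6418


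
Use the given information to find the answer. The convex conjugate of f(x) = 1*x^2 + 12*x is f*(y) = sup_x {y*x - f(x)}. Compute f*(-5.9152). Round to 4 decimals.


f*(y) = sup_x {y*x - a*x^2 - b*x} = sup_x {(y-b)*x - a*x^2}
FOC: (y - b) - 2a*x = 0 => x* = (y - b)/(2a)
x* = (-5.9152 - 12)/(2*1) = -8.9576
f*(-5.9152) = (y-b)^2/(4a) = (-5.9152 - 12)^2/(4*1)
= 320.9544/4 = 80.2386


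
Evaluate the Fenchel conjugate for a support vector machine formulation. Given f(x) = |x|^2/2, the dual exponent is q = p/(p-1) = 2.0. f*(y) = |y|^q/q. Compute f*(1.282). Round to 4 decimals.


The conjugate exponent q satisfies 1/p + 1/q = 1.
p = 2, so q = 2/(2 - 1) = 2.0
|y|^q = 1.282^2.0 = 1.6435
f*(1.282) = 1.6435 / 2.0 = 0.8218


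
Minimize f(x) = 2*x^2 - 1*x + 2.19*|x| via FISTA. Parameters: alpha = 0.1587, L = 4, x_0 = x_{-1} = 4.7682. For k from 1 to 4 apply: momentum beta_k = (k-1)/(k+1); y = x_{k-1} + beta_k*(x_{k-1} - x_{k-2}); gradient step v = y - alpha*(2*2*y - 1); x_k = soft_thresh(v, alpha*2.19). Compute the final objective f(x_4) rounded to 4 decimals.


FISTA on f(x) = 2*x^2 - 1*x + 2.19*|x|
L = 4, alpha = 0.1587
Iteration 1: beta = 0.0, y = 4.7682 + 0.0*(4.7682 - 4.7682) = 4.7682
  grad(y) = 18.0728, v = y - alpha*grad = 1.9
  prox(v) = soft_thresh(1.9, 0.3476) = 1.5525
Iteration 2: beta = 0.3333, y = 1.5525 + 0.3333*(1.5525 - 4.7682) = 0.4806
  grad(y) = 0.9224, v = y - alpha*grad = 0.3342
  prox(v) = soft_thresh(0.3342, 0.3476) = 0.0
Iteration 3: beta = 0.5, y = 0.0 + 0.5*(0.0 - 1.5525) = -0.7762
  grad(y) = -4.105, v = y - alpha*grad = -0.1248
  prox(v) = soft_thresh(-0.1248, 0.3476) = 0.0
Iteration 4: beta = 0.6, y = 0.0 + 0.6*(0.0 - 0.0) = 0.0
  grad(y) = -1.0, v = y - alpha*grad = 0.1587
  prox(v) = soft_thresh(0.1587, 0.3476) = 0.0
f(x_4) = 2*0.0^2 - 1*0.0 + 2.19*|0.0| = 0.0


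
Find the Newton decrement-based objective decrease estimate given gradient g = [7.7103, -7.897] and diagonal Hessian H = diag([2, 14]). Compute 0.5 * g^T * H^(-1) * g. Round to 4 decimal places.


Step 1: H is diagonal, so H^(-1) * g = [3.8552, -0.5641].
Step 2: g^T H^(-1) g = sum_i g_i^2 / H_ii
  = (7.7103)^2/2 + (-7.897)^2/14
  = 29.7244 + 4.4545 = 34.1788
Step 3: Objective decrease = 0.5 * g^T H^(-1) g = 17.0894


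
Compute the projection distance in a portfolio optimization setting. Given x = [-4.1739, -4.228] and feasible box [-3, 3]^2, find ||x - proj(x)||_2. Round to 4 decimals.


Project each component onto [-3, 3].
clip(-4.1739) = -3.0, clip(-4.228) = -3.0
Projection = [-3.0, -3.0]
Squared diffs: [1.378, 1.508]
Distance = sqrt(2.886) = 1.6988


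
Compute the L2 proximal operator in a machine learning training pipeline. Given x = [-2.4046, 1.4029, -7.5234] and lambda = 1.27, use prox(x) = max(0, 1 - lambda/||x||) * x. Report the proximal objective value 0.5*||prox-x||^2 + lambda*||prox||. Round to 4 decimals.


Step 1: Compute ||x||.
||x|| = 8.022
Step 2: Compute scaling factor.
scale = max(0, 1 - 1.27/8.022) = 0.8417
Step 3: prox(x) = [-2.0239, 1.1808, -6.3323]
||prox(x)|| = 6.752
Step 4: Proximal objective.
0.5*||prox-x||^2 = 0.8065
lambda*||prox|| = 8.575
Total = 9.3814


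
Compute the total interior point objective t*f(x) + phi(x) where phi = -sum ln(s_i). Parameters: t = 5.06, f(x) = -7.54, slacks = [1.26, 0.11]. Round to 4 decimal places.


Step 1: Compute log-barrier.
ln values: [0.2311, -2.2073]
phi = -(0.2311 - 2.2073) = 1.9762
Step 2: Compute augmented objective.
t*f(x) = 5.06*-7.54 = -38.1524
Total = -38.1524 + 1.9762 = -36.1762


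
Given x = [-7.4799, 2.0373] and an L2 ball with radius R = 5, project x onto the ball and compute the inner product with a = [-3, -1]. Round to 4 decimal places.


Step 1: Compute ||x|| (intermediates to 6 decimals).
||x|| = sqrt((-7.4799)^2 + 2.0373^2) = 7.752386
Step 2: Project.
Since ||x|| > R, scale = R/||x|| = 5/7.752386 = 0.644963, proj(x) = scale * x
proj(x) = [-4.824259, 1.313983]
Step 3: Dot product.
a^T * proj(x) = -3*(-4.824259) - 1*1.313983 = 13.1588


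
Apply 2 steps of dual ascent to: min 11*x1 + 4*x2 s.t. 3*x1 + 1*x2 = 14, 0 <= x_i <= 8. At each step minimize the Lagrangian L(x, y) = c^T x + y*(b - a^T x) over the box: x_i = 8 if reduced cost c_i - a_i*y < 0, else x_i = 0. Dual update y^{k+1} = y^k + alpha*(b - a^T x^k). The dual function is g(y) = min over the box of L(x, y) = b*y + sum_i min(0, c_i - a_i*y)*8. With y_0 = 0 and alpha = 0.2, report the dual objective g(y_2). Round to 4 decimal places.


Dual ascent for LP: min 11*x1 + 4*x2, 3*x1 + 1*x2 = 14, 0 <= x_i <= 8
Step 1: y^k = 0.0, reduced costs: (11.0, 4.0)
  x^k = (0.0, 0.0), subgradient = b - a^T x = 14.0
  y^{k+1} = 0.0 + 0.2*14.0 = 2.8
Step 2: y^k = 2.8, reduced costs: (2.6, 1.2)
  x^k = (0.0, 0.0), subgradient = b - a^T x = 14.0
  y^{k+1} = 2.8 + 0.2*14.0 = 5.6
Dual objective at y_2 = 5.6: reduced costs (-5.8, -1.6), box minimizer x = (8.0, 8.0)
g(y_2) = b*y + (c1 - a1*y)*x1 + (c2 - a2*y)*x2 = 14*5.6 + (-5.8)*8.0 + (-1.6)*8.0 = 78.4 - 46.4 - 12.8 = 19.2


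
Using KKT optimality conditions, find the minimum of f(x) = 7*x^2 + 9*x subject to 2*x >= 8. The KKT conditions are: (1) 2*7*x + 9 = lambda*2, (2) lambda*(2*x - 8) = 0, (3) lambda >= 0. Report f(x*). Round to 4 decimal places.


Step 1: Try lambda = 0 (constraint inactive).
x_unc = -9/(2*7) = -0.6429
Check: 2*-0.6429 = -1.2858 < 8 -- violated!
Step 2: Constraint must be active: 2*x = 8
x* = 8/2 = 4.0
lambda = (2*7*4.0 + 9)/2 = 32.5
Step 3: Compute optimal value.
f(x*) = 7*4.0^2 + 9*4.0 = 148.0


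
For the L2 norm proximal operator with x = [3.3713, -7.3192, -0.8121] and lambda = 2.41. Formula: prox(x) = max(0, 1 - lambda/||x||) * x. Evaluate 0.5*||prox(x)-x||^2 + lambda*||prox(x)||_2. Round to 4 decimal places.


Step 1: Compute ||x||.
||x|| = 8.0991
Step 2: Compute scaling factor.
scale = max(0, 1 - 2.41/8.0991) = 0.7024
Step 3: prox(x) = [2.3681, -5.1413, -0.5704]
||prox(x)|| = 5.6891
Step 4: Proximal objective.
0.5*||prox-x||^2 = 2.9041
lambda*||prox|| = 13.7107
Total = 16.6148


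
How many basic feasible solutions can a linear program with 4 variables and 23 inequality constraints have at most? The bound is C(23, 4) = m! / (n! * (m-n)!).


Each vertex corresponds to some choice of n active constraints out of m, so the number of vertices is at most C(m, n) = m! / (n!(m-n)!).
m = 23, n = 4
Numerator: 23 * 22 * 21 * 20
Denominator: 4! = 24
C(23, 4) = 8855


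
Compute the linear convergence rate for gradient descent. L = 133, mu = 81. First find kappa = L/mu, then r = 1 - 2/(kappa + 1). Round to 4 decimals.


Step 1: Compute the condition number.
kappa = L/mu = 133/81 = 1.642
Step 2: Compute the convergence rate.
r = 1 - 2/(kappa + 1) = 1 - 2*mu/(L + mu) = (L - mu)/(L + mu) = 52/214 = 0.243


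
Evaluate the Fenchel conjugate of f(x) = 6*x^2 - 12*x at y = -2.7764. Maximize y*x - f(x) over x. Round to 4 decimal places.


f*(y) = sup_x {y*x - a*x^2 - b*x} = sup_x {(y-b)*x - a*x^2}
FOC: (y - b) - 2a*x = 0 => x* = (y - b)/(2a)
x* = (-2.7764 + 12)/(2*6) = 0.7686
f*(-2.7764) = (y-b)^2/(4a) = (-2.7764 + 12)^2/(4*6)
= 85.0748/24 = 3.5448


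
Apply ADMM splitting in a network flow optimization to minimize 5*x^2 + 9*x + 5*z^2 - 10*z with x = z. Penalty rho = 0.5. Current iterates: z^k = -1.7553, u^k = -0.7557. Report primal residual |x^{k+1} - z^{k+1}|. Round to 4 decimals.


ADMM iteration with rho = 0.5, z^k = -1.7553, u^k = -0.7557
Step 1: x-update.
Minimize 5*x^2 + 9*x + (0.5/2)*(x + 1.7553 - 0.7557)^2
FOC: (2*5 + 0.5)*x = -9 + 0.5*(-1.7553 + 0.7557)
x^{k+1} = -0.9047
Step 2: z-update.
Minimize 5*z^2 - 10*z + (0.5/2)*(-0.9047 - z - 0.7557)^2
FOC: (2*5 + 0.5)*z = 10 + 0.5*(-0.9047 - 0.7557)
z^{k+1} = 0.8733
Step 3: u-update.
u^{k+1} = -0.7557 - 0.9047 - 0.8733 = -2.5338
Step 4: Primal residual = |-0.9047 - 0.8733| = 1.7781


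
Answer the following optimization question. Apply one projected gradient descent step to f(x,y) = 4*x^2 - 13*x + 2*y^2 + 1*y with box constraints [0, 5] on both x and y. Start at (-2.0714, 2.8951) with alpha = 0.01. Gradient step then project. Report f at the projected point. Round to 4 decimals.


Step 1: Compute gradient at (-2.0714, 2.8951).
grad_x = 2*4*-2.0714 - 13 = -29.5712
grad_y = 2*2*2.8951 + 1 = 12.5804
Step 2: Gradient step.
x_raw = -2.0714 - 0.01*-29.5712 = -1.7757
y_raw = 2.8951 - 0.01*12.5804 = 2.7693
Step 3: Project onto [0, 5].
x_proj = clip(-1.7757) = 0.0
y_proj = clip(2.7693) = 2.7693
Step 4: Evaluate f.
f(0.0, 2.7693) = 18.1073


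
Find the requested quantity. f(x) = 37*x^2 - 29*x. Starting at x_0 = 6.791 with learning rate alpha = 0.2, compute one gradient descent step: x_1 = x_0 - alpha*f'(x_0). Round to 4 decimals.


We compute the gradient at x_0 and apply the update.
f'(x) = 74*x - 29
f'(6.791) = 74*6.791 - 29 = 473.534
x_1 = 6.791 - 0.2*473.534 = -87.9158


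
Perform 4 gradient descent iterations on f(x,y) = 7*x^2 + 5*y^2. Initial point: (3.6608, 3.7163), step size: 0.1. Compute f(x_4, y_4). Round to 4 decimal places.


Gradient descent on f(x,y) = 7*x^2 + 5*y^2.
Starting point: (3.6608, 3.7163), alpha = 0.1
Step 1: grad_x = 2*7*3.6608 = 51.2512, grad_y = 2*5*3.7163 = 37.163
  x_1 = 3.6608 - 0.1*51.2512 = -1.4643
  y_1 = 3.7163 - 0.1*37.163 = 0.0
Step 2: grad_x = 2*7*-1.4643 = -20.5005, grad_y = 2*5*0.0 = 0.0
  x_2 = -1.4643 - 0.1*-20.5005 = 0.5857
  y_2 = 0.0 - 0.1*0.0 = 0.0
Step 3: grad_x = 2*7*0.5857 = 8.2002, grad_y = 2*5*0.0 = 0.0
  x_3 = 0.5857 - 0.1*8.2002 = -0.2343
  y_3 = 0.0 - 0.1*0.0 = 0.0
Step 4: grad_x = 2*7*-0.2343 = -3.2801, grad_y = 2*5*0.0 = 0.0
  x_4 = -0.2343 - 0.1*-3.2801 = 0.0937
  y_4 = 0.0 - 0.1*0.0 = 0.0
f(0.0937, 0.0) = 7*0.0937^2 + 5*0.0^2 = 0.0615


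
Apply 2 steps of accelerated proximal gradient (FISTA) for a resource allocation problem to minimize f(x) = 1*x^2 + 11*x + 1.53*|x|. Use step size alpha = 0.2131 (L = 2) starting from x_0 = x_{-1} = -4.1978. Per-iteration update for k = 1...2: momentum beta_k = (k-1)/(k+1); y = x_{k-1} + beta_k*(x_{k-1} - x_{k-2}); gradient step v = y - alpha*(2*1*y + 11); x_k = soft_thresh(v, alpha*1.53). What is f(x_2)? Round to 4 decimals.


FISTA on f(x) = 1*x^2 + 11*x + 1.53*|x|
L = 2, alpha = 0.2131
Iteration 1: beta = 0.0, y = -4.1978 + 0.0*(-4.1978 + 4.1978) = -4.1978
  grad(y) = 2.6044, v = y - alpha*grad = -4.7528
  prox(v) = soft_thresh(-4.7528, 0.326) = -4.4268
Iteration 2: beta = 0.3333, y = -4.4268 + 0.3333*(-4.4268 + 4.1978) = -4.5031
  grad(y) = 1.9939, v = y - alpha*grad = -4.928
  prox(v) = soft_thresh(-4.928, 0.326) = -4.6019
f(x_2) = 1*(-4.6019)^2 + 11*(-4.6019) + 1.53*|-4.6019| = -22.4025
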